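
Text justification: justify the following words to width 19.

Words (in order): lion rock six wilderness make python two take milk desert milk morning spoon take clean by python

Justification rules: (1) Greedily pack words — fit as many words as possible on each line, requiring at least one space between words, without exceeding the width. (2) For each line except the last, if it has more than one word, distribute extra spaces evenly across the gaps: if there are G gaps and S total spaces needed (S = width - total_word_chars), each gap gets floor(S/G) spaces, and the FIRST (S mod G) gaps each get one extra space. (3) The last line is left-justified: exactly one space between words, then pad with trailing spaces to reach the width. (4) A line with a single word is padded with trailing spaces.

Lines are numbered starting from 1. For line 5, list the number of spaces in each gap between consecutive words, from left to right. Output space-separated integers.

Line 1: ['lion', 'rock', 'six'] (min_width=13, slack=6)
Line 2: ['wilderness', 'make'] (min_width=15, slack=4)
Line 3: ['python', 'two', 'take'] (min_width=15, slack=4)
Line 4: ['milk', 'desert', 'milk'] (min_width=16, slack=3)
Line 5: ['morning', 'spoon', 'take'] (min_width=18, slack=1)
Line 6: ['clean', 'by', 'python'] (min_width=15, slack=4)

Answer: 2 1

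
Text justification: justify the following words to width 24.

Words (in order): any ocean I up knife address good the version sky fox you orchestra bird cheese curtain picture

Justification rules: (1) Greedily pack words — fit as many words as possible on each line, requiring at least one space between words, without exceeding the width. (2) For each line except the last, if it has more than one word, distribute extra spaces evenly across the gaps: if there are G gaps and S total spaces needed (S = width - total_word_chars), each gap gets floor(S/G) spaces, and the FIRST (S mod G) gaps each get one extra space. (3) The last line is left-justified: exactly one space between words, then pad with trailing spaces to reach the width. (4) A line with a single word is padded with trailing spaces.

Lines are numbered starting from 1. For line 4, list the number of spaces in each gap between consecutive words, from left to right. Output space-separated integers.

Answer: 4 3

Derivation:
Line 1: ['any', 'ocean', 'I', 'up', 'knife'] (min_width=20, slack=4)
Line 2: ['address', 'good', 'the', 'version'] (min_width=24, slack=0)
Line 3: ['sky', 'fox', 'you', 'orchestra'] (min_width=21, slack=3)
Line 4: ['bird', 'cheese', 'curtain'] (min_width=19, slack=5)
Line 5: ['picture'] (min_width=7, slack=17)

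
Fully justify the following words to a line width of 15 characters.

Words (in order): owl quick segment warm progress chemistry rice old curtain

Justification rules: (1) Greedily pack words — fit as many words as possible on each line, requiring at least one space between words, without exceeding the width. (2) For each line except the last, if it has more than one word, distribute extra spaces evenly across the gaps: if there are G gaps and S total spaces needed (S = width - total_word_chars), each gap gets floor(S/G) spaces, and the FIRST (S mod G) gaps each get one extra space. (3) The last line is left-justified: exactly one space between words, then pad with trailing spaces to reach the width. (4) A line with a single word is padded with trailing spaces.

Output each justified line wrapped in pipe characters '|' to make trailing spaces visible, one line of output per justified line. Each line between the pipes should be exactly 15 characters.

Line 1: ['owl', 'quick'] (min_width=9, slack=6)
Line 2: ['segment', 'warm'] (min_width=12, slack=3)
Line 3: ['progress'] (min_width=8, slack=7)
Line 4: ['chemistry', 'rice'] (min_width=14, slack=1)
Line 5: ['old', 'curtain'] (min_width=11, slack=4)

Answer: |owl       quick|
|segment    warm|
|progress       |
|chemistry  rice|
|old curtain    |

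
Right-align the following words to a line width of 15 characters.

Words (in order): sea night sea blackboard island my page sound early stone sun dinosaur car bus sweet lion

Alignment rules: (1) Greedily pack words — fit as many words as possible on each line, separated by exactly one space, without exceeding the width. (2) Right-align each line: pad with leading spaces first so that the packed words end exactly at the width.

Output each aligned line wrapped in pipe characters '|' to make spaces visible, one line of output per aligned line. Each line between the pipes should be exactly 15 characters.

Answer: |  sea night sea|
|     blackboard|
| island my page|
|    sound early|
|      stone sun|
|   dinosaur car|
| bus sweet lion|

Derivation:
Line 1: ['sea', 'night', 'sea'] (min_width=13, slack=2)
Line 2: ['blackboard'] (min_width=10, slack=5)
Line 3: ['island', 'my', 'page'] (min_width=14, slack=1)
Line 4: ['sound', 'early'] (min_width=11, slack=4)
Line 5: ['stone', 'sun'] (min_width=9, slack=6)
Line 6: ['dinosaur', 'car'] (min_width=12, slack=3)
Line 7: ['bus', 'sweet', 'lion'] (min_width=14, slack=1)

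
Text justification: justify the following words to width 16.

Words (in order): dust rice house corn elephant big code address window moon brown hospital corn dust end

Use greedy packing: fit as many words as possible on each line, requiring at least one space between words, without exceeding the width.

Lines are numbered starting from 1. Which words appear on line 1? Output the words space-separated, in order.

Line 1: ['dust', 'rice', 'house'] (min_width=15, slack=1)
Line 2: ['corn', 'elephant'] (min_width=13, slack=3)
Line 3: ['big', 'code', 'address'] (min_width=16, slack=0)
Line 4: ['window', 'moon'] (min_width=11, slack=5)
Line 5: ['brown', 'hospital'] (min_width=14, slack=2)
Line 6: ['corn', 'dust', 'end'] (min_width=13, slack=3)

Answer: dust rice house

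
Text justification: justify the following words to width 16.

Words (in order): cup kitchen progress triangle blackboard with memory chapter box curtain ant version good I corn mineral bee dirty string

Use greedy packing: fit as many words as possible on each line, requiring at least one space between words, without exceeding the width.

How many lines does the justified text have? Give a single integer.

Line 1: ['cup', 'kitchen'] (min_width=11, slack=5)
Line 2: ['progress'] (min_width=8, slack=8)
Line 3: ['triangle'] (min_width=8, slack=8)
Line 4: ['blackboard', 'with'] (min_width=15, slack=1)
Line 5: ['memory', 'chapter'] (min_width=14, slack=2)
Line 6: ['box', 'curtain', 'ant'] (min_width=15, slack=1)
Line 7: ['version', 'good', 'I'] (min_width=14, slack=2)
Line 8: ['corn', 'mineral', 'bee'] (min_width=16, slack=0)
Line 9: ['dirty', 'string'] (min_width=12, slack=4)
Total lines: 9

Answer: 9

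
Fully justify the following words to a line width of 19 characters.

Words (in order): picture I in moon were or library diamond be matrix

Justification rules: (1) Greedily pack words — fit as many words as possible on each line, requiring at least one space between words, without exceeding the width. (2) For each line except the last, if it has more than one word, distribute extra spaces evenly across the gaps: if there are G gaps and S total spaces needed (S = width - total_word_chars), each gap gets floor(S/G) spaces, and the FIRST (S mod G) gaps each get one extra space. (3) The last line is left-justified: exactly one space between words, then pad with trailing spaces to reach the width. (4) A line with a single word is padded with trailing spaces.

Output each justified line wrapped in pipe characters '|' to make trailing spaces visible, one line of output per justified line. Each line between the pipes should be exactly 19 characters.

Answer: |picture  I  in moon|
|were   or   library|
|diamond be matrix  |

Derivation:
Line 1: ['picture', 'I', 'in', 'moon'] (min_width=17, slack=2)
Line 2: ['were', 'or', 'library'] (min_width=15, slack=4)
Line 3: ['diamond', 'be', 'matrix'] (min_width=17, slack=2)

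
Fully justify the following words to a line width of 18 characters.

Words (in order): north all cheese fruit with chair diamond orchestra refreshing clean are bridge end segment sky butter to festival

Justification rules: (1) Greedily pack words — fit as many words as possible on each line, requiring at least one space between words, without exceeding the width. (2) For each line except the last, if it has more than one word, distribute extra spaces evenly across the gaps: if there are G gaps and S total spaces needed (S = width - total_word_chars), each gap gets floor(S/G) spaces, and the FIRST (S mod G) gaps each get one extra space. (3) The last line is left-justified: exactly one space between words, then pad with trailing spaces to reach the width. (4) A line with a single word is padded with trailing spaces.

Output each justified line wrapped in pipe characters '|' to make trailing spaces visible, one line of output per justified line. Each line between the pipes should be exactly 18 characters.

Line 1: ['north', 'all', 'cheese'] (min_width=16, slack=2)
Line 2: ['fruit', 'with', 'chair'] (min_width=16, slack=2)
Line 3: ['diamond', 'orchestra'] (min_width=17, slack=1)
Line 4: ['refreshing', 'clean'] (min_width=16, slack=2)
Line 5: ['are', 'bridge', 'end'] (min_width=14, slack=4)
Line 6: ['segment', 'sky', 'butter'] (min_width=18, slack=0)
Line 7: ['to', 'festival'] (min_width=11, slack=7)

Answer: |north  all  cheese|
|fruit  with  chair|
|diamond  orchestra|
|refreshing   clean|
|are   bridge   end|
|segment sky butter|
|to festival       |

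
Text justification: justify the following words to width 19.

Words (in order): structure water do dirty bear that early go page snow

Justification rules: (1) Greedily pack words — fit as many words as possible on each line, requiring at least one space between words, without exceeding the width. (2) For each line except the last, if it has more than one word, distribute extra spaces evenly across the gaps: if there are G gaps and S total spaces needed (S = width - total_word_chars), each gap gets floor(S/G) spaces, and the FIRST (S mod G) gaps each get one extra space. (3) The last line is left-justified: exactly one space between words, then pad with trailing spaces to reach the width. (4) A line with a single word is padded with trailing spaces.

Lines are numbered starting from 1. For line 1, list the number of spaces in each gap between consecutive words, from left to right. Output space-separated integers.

Line 1: ['structure', 'water', 'do'] (min_width=18, slack=1)
Line 2: ['dirty', 'bear', 'that'] (min_width=15, slack=4)
Line 3: ['early', 'go', 'page', 'snow'] (min_width=18, slack=1)

Answer: 2 1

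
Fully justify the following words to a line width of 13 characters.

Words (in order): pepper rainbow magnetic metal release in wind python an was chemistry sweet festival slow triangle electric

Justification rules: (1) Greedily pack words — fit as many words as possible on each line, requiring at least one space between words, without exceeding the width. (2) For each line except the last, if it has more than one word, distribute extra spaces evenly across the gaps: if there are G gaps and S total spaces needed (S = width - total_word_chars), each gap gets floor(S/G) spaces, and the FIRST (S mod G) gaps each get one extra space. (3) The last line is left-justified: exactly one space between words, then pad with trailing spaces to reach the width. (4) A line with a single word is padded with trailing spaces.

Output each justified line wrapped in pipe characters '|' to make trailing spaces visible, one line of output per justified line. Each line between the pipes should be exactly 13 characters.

Answer: |pepper       |
|rainbow      |
|magnetic     |
|metal release|
|in       wind|
|python an was|
|chemistry    |
|sweet        |
|festival slow|
|triangle     |
|electric     |

Derivation:
Line 1: ['pepper'] (min_width=6, slack=7)
Line 2: ['rainbow'] (min_width=7, slack=6)
Line 3: ['magnetic'] (min_width=8, slack=5)
Line 4: ['metal', 'release'] (min_width=13, slack=0)
Line 5: ['in', 'wind'] (min_width=7, slack=6)
Line 6: ['python', 'an', 'was'] (min_width=13, slack=0)
Line 7: ['chemistry'] (min_width=9, slack=4)
Line 8: ['sweet'] (min_width=5, slack=8)
Line 9: ['festival', 'slow'] (min_width=13, slack=0)
Line 10: ['triangle'] (min_width=8, slack=5)
Line 11: ['electric'] (min_width=8, slack=5)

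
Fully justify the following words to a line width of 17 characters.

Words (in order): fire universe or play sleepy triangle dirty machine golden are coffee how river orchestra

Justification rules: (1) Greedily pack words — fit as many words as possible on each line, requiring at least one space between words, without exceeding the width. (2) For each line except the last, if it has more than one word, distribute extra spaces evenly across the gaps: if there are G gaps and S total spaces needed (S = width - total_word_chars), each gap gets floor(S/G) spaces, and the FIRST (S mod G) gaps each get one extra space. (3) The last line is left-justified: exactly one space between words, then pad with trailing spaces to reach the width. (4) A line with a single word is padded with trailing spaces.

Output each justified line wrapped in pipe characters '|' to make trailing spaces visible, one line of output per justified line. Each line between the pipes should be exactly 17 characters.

Answer: |fire  universe or|
|play       sleepy|
|triangle    dirty|
|machine    golden|
|are   coffee  how|
|river orchestra  |

Derivation:
Line 1: ['fire', 'universe', 'or'] (min_width=16, slack=1)
Line 2: ['play', 'sleepy'] (min_width=11, slack=6)
Line 3: ['triangle', 'dirty'] (min_width=14, slack=3)
Line 4: ['machine', 'golden'] (min_width=14, slack=3)
Line 5: ['are', 'coffee', 'how'] (min_width=14, slack=3)
Line 6: ['river', 'orchestra'] (min_width=15, slack=2)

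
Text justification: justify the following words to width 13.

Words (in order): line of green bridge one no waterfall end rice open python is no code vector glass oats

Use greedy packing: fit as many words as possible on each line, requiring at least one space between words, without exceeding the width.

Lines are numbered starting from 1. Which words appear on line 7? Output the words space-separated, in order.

Line 1: ['line', 'of', 'green'] (min_width=13, slack=0)
Line 2: ['bridge', 'one', 'no'] (min_width=13, slack=0)
Line 3: ['waterfall', 'end'] (min_width=13, slack=0)
Line 4: ['rice', 'open'] (min_width=9, slack=4)
Line 5: ['python', 'is', 'no'] (min_width=12, slack=1)
Line 6: ['code', 'vector'] (min_width=11, slack=2)
Line 7: ['glass', 'oats'] (min_width=10, slack=3)

Answer: glass oats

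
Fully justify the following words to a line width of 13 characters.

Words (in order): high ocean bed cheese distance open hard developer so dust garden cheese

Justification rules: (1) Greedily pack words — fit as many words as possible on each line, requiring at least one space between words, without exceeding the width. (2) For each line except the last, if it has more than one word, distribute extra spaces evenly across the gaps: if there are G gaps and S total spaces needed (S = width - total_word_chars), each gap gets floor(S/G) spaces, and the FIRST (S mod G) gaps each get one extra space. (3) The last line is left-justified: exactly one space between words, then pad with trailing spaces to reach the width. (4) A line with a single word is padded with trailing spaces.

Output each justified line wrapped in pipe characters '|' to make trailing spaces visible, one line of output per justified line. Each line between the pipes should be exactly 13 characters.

Answer: |high    ocean|
|bed    cheese|
|distance open|
|hard         |
|developer  so|
|dust   garden|
|cheese       |

Derivation:
Line 1: ['high', 'ocean'] (min_width=10, slack=3)
Line 2: ['bed', 'cheese'] (min_width=10, slack=3)
Line 3: ['distance', 'open'] (min_width=13, slack=0)
Line 4: ['hard'] (min_width=4, slack=9)
Line 5: ['developer', 'so'] (min_width=12, slack=1)
Line 6: ['dust', 'garden'] (min_width=11, slack=2)
Line 7: ['cheese'] (min_width=6, slack=7)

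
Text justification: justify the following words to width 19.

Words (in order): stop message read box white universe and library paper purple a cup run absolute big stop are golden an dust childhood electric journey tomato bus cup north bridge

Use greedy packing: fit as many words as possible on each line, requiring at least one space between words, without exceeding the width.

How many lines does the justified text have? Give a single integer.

Answer: 9

Derivation:
Line 1: ['stop', 'message', 'read'] (min_width=17, slack=2)
Line 2: ['box', 'white', 'universe'] (min_width=18, slack=1)
Line 3: ['and', 'library', 'paper'] (min_width=17, slack=2)
Line 4: ['purple', 'a', 'cup', 'run'] (min_width=16, slack=3)
Line 5: ['absolute', 'big', 'stop'] (min_width=17, slack=2)
Line 6: ['are', 'golden', 'an', 'dust'] (min_width=18, slack=1)
Line 7: ['childhood', 'electric'] (min_width=18, slack=1)
Line 8: ['journey', 'tomato', 'bus'] (min_width=18, slack=1)
Line 9: ['cup', 'north', 'bridge'] (min_width=16, slack=3)
Total lines: 9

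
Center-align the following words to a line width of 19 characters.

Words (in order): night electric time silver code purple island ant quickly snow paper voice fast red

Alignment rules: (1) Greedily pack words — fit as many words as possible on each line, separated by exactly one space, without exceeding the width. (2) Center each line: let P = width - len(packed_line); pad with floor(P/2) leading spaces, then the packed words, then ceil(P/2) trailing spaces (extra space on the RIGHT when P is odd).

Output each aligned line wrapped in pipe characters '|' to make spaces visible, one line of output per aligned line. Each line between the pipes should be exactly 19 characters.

Line 1: ['night', 'electric', 'time'] (min_width=19, slack=0)
Line 2: ['silver', 'code', 'purple'] (min_width=18, slack=1)
Line 3: ['island', 'ant', 'quickly'] (min_width=18, slack=1)
Line 4: ['snow', 'paper', 'voice'] (min_width=16, slack=3)
Line 5: ['fast', 'red'] (min_width=8, slack=11)

Answer: |night electric time|
|silver code purple |
|island ant quickly |
| snow paper voice  |
|     fast red      |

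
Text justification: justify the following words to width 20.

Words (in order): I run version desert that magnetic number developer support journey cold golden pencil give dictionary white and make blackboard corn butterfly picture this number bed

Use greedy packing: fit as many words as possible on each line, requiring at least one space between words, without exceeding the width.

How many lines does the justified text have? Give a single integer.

Line 1: ['I', 'run', 'version', 'desert'] (min_width=20, slack=0)
Line 2: ['that', 'magnetic', 'number'] (min_width=20, slack=0)
Line 3: ['developer', 'support'] (min_width=17, slack=3)
Line 4: ['journey', 'cold', 'golden'] (min_width=19, slack=1)
Line 5: ['pencil', 'give'] (min_width=11, slack=9)
Line 6: ['dictionary', 'white', 'and'] (min_width=20, slack=0)
Line 7: ['make', 'blackboard', 'corn'] (min_width=20, slack=0)
Line 8: ['butterfly', 'picture'] (min_width=17, slack=3)
Line 9: ['this', 'number', 'bed'] (min_width=15, slack=5)
Total lines: 9

Answer: 9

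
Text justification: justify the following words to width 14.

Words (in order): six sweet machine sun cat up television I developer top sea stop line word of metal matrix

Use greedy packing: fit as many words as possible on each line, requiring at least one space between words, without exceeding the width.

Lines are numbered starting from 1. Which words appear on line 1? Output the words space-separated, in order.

Line 1: ['six', 'sweet'] (min_width=9, slack=5)
Line 2: ['machine', 'sun'] (min_width=11, slack=3)
Line 3: ['cat', 'up'] (min_width=6, slack=8)
Line 4: ['television', 'I'] (min_width=12, slack=2)
Line 5: ['developer', 'top'] (min_width=13, slack=1)
Line 6: ['sea', 'stop', 'line'] (min_width=13, slack=1)
Line 7: ['word', 'of', 'metal'] (min_width=13, slack=1)
Line 8: ['matrix'] (min_width=6, slack=8)

Answer: six sweet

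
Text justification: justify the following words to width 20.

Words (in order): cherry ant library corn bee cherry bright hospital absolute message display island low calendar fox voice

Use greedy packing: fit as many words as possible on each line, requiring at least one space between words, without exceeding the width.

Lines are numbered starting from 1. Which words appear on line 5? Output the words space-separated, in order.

Answer: display island low

Derivation:
Line 1: ['cherry', 'ant', 'library'] (min_width=18, slack=2)
Line 2: ['corn', 'bee', 'cherry'] (min_width=15, slack=5)
Line 3: ['bright', 'hospital'] (min_width=15, slack=5)
Line 4: ['absolute', 'message'] (min_width=16, slack=4)
Line 5: ['display', 'island', 'low'] (min_width=18, slack=2)
Line 6: ['calendar', 'fox', 'voice'] (min_width=18, slack=2)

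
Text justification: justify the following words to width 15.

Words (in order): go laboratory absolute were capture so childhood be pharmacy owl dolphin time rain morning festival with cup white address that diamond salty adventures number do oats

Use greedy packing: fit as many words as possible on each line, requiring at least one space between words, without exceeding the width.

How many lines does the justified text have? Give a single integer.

Line 1: ['go', 'laboratory'] (min_width=13, slack=2)
Line 2: ['absolute', 'were'] (min_width=13, slack=2)
Line 3: ['capture', 'so'] (min_width=10, slack=5)
Line 4: ['childhood', 'be'] (min_width=12, slack=3)
Line 5: ['pharmacy', 'owl'] (min_width=12, slack=3)
Line 6: ['dolphin', 'time'] (min_width=12, slack=3)
Line 7: ['rain', 'morning'] (min_width=12, slack=3)
Line 8: ['festival', 'with'] (min_width=13, slack=2)
Line 9: ['cup', 'white'] (min_width=9, slack=6)
Line 10: ['address', 'that'] (min_width=12, slack=3)
Line 11: ['diamond', 'salty'] (min_width=13, slack=2)
Line 12: ['adventures'] (min_width=10, slack=5)
Line 13: ['number', 'do', 'oats'] (min_width=14, slack=1)
Total lines: 13

Answer: 13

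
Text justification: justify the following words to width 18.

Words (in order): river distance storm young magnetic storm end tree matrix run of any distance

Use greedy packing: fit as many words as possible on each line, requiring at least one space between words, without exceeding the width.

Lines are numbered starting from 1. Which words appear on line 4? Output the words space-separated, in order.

Answer: tree matrix run of

Derivation:
Line 1: ['river', 'distance'] (min_width=14, slack=4)
Line 2: ['storm', 'young'] (min_width=11, slack=7)
Line 3: ['magnetic', 'storm', 'end'] (min_width=18, slack=0)
Line 4: ['tree', 'matrix', 'run', 'of'] (min_width=18, slack=0)
Line 5: ['any', 'distance'] (min_width=12, slack=6)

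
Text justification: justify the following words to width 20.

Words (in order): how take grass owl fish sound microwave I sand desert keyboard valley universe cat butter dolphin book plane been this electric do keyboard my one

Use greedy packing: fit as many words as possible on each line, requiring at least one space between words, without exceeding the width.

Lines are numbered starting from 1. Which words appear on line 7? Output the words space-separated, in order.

Line 1: ['how', 'take', 'grass', 'owl'] (min_width=18, slack=2)
Line 2: ['fish', 'sound', 'microwave'] (min_width=20, slack=0)
Line 3: ['I', 'sand', 'desert'] (min_width=13, slack=7)
Line 4: ['keyboard', 'valley'] (min_width=15, slack=5)
Line 5: ['universe', 'cat', 'butter'] (min_width=19, slack=1)
Line 6: ['dolphin', 'book', 'plane'] (min_width=18, slack=2)
Line 7: ['been', 'this', 'electric'] (min_width=18, slack=2)
Line 8: ['do', 'keyboard', 'my', 'one'] (min_width=18, slack=2)

Answer: been this electric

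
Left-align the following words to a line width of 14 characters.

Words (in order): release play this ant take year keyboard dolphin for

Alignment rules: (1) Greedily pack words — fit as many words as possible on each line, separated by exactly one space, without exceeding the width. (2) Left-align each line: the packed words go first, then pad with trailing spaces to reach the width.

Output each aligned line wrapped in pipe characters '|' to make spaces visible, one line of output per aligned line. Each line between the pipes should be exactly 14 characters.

Answer: |release play  |
|this ant take |
|year keyboard |
|dolphin for   |

Derivation:
Line 1: ['release', 'play'] (min_width=12, slack=2)
Line 2: ['this', 'ant', 'take'] (min_width=13, slack=1)
Line 3: ['year', 'keyboard'] (min_width=13, slack=1)
Line 4: ['dolphin', 'for'] (min_width=11, slack=3)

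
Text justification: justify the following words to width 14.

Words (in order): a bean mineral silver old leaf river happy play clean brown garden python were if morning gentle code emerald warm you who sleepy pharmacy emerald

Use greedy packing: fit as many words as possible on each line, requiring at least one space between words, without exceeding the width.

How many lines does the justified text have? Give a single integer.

Answer: 13

Derivation:
Line 1: ['a', 'bean', 'mineral'] (min_width=14, slack=0)
Line 2: ['silver', 'old'] (min_width=10, slack=4)
Line 3: ['leaf', 'river'] (min_width=10, slack=4)
Line 4: ['happy', 'play'] (min_width=10, slack=4)
Line 5: ['clean', 'brown'] (min_width=11, slack=3)
Line 6: ['garden', 'python'] (min_width=13, slack=1)
Line 7: ['were', 'if'] (min_width=7, slack=7)
Line 8: ['morning', 'gentle'] (min_width=14, slack=0)
Line 9: ['code', 'emerald'] (min_width=12, slack=2)
Line 10: ['warm', 'you', 'who'] (min_width=12, slack=2)
Line 11: ['sleepy'] (min_width=6, slack=8)
Line 12: ['pharmacy'] (min_width=8, slack=6)
Line 13: ['emerald'] (min_width=7, slack=7)
Total lines: 13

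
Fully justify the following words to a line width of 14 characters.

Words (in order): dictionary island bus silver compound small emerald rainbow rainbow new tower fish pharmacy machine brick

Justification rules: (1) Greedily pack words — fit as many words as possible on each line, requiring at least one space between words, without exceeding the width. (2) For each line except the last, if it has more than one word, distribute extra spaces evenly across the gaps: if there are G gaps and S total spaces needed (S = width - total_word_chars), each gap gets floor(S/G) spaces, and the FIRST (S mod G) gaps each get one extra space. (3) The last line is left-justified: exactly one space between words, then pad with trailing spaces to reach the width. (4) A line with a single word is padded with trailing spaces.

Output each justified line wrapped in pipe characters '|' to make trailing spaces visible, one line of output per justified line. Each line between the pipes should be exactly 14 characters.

Answer: |dictionary    |
|island     bus|
|silver        |
|compound small|
|emerald       |
|rainbow       |
|rainbow    new|
|tower     fish|
|pharmacy      |
|machine brick |

Derivation:
Line 1: ['dictionary'] (min_width=10, slack=4)
Line 2: ['island', 'bus'] (min_width=10, slack=4)
Line 3: ['silver'] (min_width=6, slack=8)
Line 4: ['compound', 'small'] (min_width=14, slack=0)
Line 5: ['emerald'] (min_width=7, slack=7)
Line 6: ['rainbow'] (min_width=7, slack=7)
Line 7: ['rainbow', 'new'] (min_width=11, slack=3)
Line 8: ['tower', 'fish'] (min_width=10, slack=4)
Line 9: ['pharmacy'] (min_width=8, slack=6)
Line 10: ['machine', 'brick'] (min_width=13, slack=1)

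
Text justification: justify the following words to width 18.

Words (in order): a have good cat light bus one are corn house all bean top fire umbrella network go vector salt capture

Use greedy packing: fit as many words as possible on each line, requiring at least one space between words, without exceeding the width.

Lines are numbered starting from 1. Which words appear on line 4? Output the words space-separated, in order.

Line 1: ['a', 'have', 'good', 'cat'] (min_width=15, slack=3)
Line 2: ['light', 'bus', 'one', 'are'] (min_width=17, slack=1)
Line 3: ['corn', 'house', 'all'] (min_width=14, slack=4)
Line 4: ['bean', 'top', 'fire'] (min_width=13, slack=5)
Line 5: ['umbrella', 'network'] (min_width=16, slack=2)
Line 6: ['go', 'vector', 'salt'] (min_width=14, slack=4)
Line 7: ['capture'] (min_width=7, slack=11)

Answer: bean top fire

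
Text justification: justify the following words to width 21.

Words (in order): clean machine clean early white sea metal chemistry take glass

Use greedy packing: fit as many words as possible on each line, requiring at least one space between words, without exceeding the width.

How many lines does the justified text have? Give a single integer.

Line 1: ['clean', 'machine', 'clean'] (min_width=19, slack=2)
Line 2: ['early', 'white', 'sea', 'metal'] (min_width=21, slack=0)
Line 3: ['chemistry', 'take', 'glass'] (min_width=20, slack=1)
Total lines: 3

Answer: 3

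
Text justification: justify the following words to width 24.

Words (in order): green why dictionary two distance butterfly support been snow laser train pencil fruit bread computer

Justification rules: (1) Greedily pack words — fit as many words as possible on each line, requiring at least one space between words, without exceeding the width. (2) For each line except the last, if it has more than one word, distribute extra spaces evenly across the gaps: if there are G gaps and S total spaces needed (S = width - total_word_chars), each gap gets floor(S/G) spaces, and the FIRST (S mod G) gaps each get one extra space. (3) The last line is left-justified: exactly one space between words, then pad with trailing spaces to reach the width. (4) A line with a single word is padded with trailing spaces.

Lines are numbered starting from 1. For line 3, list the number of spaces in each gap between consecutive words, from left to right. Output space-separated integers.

Answer: 2 1 1

Derivation:
Line 1: ['green', 'why', 'dictionary', 'two'] (min_width=24, slack=0)
Line 2: ['distance', 'butterfly'] (min_width=18, slack=6)
Line 3: ['support', 'been', 'snow', 'laser'] (min_width=23, slack=1)
Line 4: ['train', 'pencil', 'fruit', 'bread'] (min_width=24, slack=0)
Line 5: ['computer'] (min_width=8, slack=16)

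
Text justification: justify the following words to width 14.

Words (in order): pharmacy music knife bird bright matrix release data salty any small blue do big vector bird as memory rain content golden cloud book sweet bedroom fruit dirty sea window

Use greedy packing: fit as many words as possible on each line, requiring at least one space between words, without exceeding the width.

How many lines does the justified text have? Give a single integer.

Line 1: ['pharmacy', 'music'] (min_width=14, slack=0)
Line 2: ['knife', 'bird'] (min_width=10, slack=4)
Line 3: ['bright', 'matrix'] (min_width=13, slack=1)
Line 4: ['release', 'data'] (min_width=12, slack=2)
Line 5: ['salty', 'any'] (min_width=9, slack=5)
Line 6: ['small', 'blue', 'do'] (min_width=13, slack=1)
Line 7: ['big', 'vector'] (min_width=10, slack=4)
Line 8: ['bird', 'as', 'memory'] (min_width=14, slack=0)
Line 9: ['rain', 'content'] (min_width=12, slack=2)
Line 10: ['golden', 'cloud'] (min_width=12, slack=2)
Line 11: ['book', 'sweet'] (min_width=10, slack=4)
Line 12: ['bedroom', 'fruit'] (min_width=13, slack=1)
Line 13: ['dirty', 'sea'] (min_width=9, slack=5)
Line 14: ['window'] (min_width=6, slack=8)
Total lines: 14

Answer: 14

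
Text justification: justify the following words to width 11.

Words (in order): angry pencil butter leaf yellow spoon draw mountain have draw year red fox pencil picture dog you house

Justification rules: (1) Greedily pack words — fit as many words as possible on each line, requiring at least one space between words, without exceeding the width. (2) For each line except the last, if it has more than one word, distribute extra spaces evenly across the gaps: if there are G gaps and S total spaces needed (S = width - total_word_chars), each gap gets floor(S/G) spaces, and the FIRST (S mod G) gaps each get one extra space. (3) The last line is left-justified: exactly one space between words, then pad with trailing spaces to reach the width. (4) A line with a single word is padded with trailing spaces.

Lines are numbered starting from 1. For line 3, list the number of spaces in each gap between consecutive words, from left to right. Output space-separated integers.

Answer: 1

Derivation:
Line 1: ['angry'] (min_width=5, slack=6)
Line 2: ['pencil'] (min_width=6, slack=5)
Line 3: ['butter', 'leaf'] (min_width=11, slack=0)
Line 4: ['yellow'] (min_width=6, slack=5)
Line 5: ['spoon', 'draw'] (min_width=10, slack=1)
Line 6: ['mountain'] (min_width=8, slack=3)
Line 7: ['have', 'draw'] (min_width=9, slack=2)
Line 8: ['year', 'red'] (min_width=8, slack=3)
Line 9: ['fox', 'pencil'] (min_width=10, slack=1)
Line 10: ['picture', 'dog'] (min_width=11, slack=0)
Line 11: ['you', 'house'] (min_width=9, slack=2)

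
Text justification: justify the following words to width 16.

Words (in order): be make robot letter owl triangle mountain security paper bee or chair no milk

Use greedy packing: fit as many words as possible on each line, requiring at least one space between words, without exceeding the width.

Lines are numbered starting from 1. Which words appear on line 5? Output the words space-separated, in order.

Answer: security paper

Derivation:
Line 1: ['be', 'make', 'robot'] (min_width=13, slack=3)
Line 2: ['letter', 'owl'] (min_width=10, slack=6)
Line 3: ['triangle'] (min_width=8, slack=8)
Line 4: ['mountain'] (min_width=8, slack=8)
Line 5: ['security', 'paper'] (min_width=14, slack=2)
Line 6: ['bee', 'or', 'chair', 'no'] (min_width=15, slack=1)
Line 7: ['milk'] (min_width=4, slack=12)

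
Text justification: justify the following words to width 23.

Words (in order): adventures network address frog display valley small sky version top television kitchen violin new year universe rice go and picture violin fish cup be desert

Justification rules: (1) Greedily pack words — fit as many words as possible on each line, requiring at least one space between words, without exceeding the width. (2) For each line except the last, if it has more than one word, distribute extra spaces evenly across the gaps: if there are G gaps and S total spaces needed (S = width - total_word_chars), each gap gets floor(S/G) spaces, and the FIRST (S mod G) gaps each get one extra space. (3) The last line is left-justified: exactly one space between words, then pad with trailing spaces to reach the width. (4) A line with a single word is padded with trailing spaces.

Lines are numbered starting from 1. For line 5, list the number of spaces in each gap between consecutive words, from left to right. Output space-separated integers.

Answer: 1 1 1

Derivation:
Line 1: ['adventures', 'network'] (min_width=18, slack=5)
Line 2: ['address', 'frog', 'display'] (min_width=20, slack=3)
Line 3: ['valley', 'small', 'sky'] (min_width=16, slack=7)
Line 4: ['version', 'top', 'television'] (min_width=22, slack=1)
Line 5: ['kitchen', 'violin', 'new', 'year'] (min_width=23, slack=0)
Line 6: ['universe', 'rice', 'go', 'and'] (min_width=20, slack=3)
Line 7: ['picture', 'violin', 'fish', 'cup'] (min_width=23, slack=0)
Line 8: ['be', 'desert'] (min_width=9, slack=14)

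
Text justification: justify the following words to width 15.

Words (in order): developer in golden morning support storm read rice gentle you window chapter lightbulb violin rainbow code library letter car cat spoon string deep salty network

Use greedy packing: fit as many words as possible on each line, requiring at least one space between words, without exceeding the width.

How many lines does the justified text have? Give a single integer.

Line 1: ['developer', 'in'] (min_width=12, slack=3)
Line 2: ['golden', 'morning'] (min_width=14, slack=1)
Line 3: ['support', 'storm'] (min_width=13, slack=2)
Line 4: ['read', 'rice'] (min_width=9, slack=6)
Line 5: ['gentle', 'you'] (min_width=10, slack=5)
Line 6: ['window', 'chapter'] (min_width=14, slack=1)
Line 7: ['lightbulb'] (min_width=9, slack=6)
Line 8: ['violin', 'rainbow'] (min_width=14, slack=1)
Line 9: ['code', 'library'] (min_width=12, slack=3)
Line 10: ['letter', 'car', 'cat'] (min_width=14, slack=1)
Line 11: ['spoon', 'string'] (min_width=12, slack=3)
Line 12: ['deep', 'salty'] (min_width=10, slack=5)
Line 13: ['network'] (min_width=7, slack=8)
Total lines: 13

Answer: 13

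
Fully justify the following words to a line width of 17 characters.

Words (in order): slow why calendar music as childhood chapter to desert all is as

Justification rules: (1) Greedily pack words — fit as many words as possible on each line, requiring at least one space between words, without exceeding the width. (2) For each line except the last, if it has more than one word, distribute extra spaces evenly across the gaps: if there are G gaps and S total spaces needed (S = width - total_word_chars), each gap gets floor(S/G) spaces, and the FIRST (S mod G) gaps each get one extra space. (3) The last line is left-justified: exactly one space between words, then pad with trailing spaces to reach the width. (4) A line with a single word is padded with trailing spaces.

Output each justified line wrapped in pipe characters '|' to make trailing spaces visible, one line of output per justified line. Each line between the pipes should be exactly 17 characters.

Line 1: ['slow', 'why', 'calendar'] (min_width=17, slack=0)
Line 2: ['music', 'as'] (min_width=8, slack=9)
Line 3: ['childhood', 'chapter'] (min_width=17, slack=0)
Line 4: ['to', 'desert', 'all', 'is'] (min_width=16, slack=1)
Line 5: ['as'] (min_width=2, slack=15)

Answer: |slow why calendar|
|music          as|
|childhood chapter|
|to  desert all is|
|as               |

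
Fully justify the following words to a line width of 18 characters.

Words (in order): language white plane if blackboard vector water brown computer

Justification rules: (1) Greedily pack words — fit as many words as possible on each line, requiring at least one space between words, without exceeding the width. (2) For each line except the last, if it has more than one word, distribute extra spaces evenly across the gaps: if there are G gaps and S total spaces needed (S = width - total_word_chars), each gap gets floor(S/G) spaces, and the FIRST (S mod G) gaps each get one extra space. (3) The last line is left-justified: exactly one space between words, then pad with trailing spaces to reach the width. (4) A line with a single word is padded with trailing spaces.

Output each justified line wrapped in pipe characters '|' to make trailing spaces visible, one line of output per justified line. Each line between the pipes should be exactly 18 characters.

Answer: |language     white|
|plane           if|
|blackboard  vector|
|water        brown|
|computer          |

Derivation:
Line 1: ['language', 'white'] (min_width=14, slack=4)
Line 2: ['plane', 'if'] (min_width=8, slack=10)
Line 3: ['blackboard', 'vector'] (min_width=17, slack=1)
Line 4: ['water', 'brown'] (min_width=11, slack=7)
Line 5: ['computer'] (min_width=8, slack=10)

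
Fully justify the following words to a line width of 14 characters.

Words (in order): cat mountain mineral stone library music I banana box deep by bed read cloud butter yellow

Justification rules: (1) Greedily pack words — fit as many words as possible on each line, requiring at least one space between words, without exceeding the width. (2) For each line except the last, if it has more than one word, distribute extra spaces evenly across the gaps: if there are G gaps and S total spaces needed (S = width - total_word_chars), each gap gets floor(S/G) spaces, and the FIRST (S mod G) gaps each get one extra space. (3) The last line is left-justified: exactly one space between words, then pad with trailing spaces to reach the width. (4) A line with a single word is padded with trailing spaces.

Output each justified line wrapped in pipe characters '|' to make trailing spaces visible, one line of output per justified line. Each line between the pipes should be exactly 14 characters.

Line 1: ['cat', 'mountain'] (min_width=12, slack=2)
Line 2: ['mineral', 'stone'] (min_width=13, slack=1)
Line 3: ['library', 'music'] (min_width=13, slack=1)
Line 4: ['I', 'banana', 'box'] (min_width=12, slack=2)
Line 5: ['deep', 'by', 'bed'] (min_width=11, slack=3)
Line 6: ['read', 'cloud'] (min_width=10, slack=4)
Line 7: ['butter', 'yellow'] (min_width=13, slack=1)

Answer: |cat   mountain|
|mineral  stone|
|library  music|
|I  banana  box|
|deep   by  bed|
|read     cloud|
|butter yellow |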